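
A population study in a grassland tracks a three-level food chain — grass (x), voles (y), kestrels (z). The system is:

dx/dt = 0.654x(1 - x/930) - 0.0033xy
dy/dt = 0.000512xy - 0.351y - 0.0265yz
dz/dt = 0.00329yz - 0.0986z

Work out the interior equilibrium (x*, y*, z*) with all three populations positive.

From dz/dt = 0: 0.00329y* = 0.0986, so y* = 30.
From dx/dt = 0: 0.654(1 - x*/930) = 0.0033·30, giving x* = 930·(1 - 0.151) = 789.
From dy/dt = 0: 0.000512·789 - 0.351 = 0.0265z*, so z* = 0.0532/0.0265 = 2.01.

x* ≈ 789, y* ≈ 30, z* ≈ 2.01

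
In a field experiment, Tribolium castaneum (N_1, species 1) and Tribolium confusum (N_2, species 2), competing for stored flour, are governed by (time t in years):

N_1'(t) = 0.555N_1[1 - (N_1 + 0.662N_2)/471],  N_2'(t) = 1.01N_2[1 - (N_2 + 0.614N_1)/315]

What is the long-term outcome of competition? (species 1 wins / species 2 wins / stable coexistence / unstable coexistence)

Compare the nullcline intercepts: K1/α12 = 471/0.662 = 711 > K2 = 315; K2/α21 = 315/0.614 = 513 > K1 = 471.
Since both inequalities hold, each species can invade when rare, so the interior equilibrium is stable.

stable coexistence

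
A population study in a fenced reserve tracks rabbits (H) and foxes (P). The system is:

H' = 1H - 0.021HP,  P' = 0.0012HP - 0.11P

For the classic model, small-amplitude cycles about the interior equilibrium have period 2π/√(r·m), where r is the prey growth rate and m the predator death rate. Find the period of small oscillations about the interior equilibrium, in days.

T ≈ 18.9 days

Here r = 1 and m = 0.11, so r·m = 0.11.
ω = √0.11 = 0.332 per day, hence T = 2π/ω ≈ 18.9 days.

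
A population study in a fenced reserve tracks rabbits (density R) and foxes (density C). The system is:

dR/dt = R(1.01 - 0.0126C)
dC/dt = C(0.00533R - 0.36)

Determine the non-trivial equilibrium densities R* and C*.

R* ≈ 67.5, C* ≈ 80.2

Set dC/dt = 0 with C > 0: 0.00533R - 0.36 = 0, so R* = 0.36/0.00533 = 67.5.
Set dR/dt = 0 with R > 0: 1.01 - 0.0126C = 0, so C* = 1.01/0.0126 = 80.2.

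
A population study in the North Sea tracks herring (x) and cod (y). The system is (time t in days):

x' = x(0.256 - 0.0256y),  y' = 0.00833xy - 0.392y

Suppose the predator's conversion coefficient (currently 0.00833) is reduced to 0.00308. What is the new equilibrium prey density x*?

x* ≈ 127

At the interior fixed point, setting dy/dt = 0 with y > 0 fixes x* = (predator death rate)/(xy coefficient) — independent of the other coefficients.
With the change, x* = 0.392/0.00308 = 127; it rises from 47.1.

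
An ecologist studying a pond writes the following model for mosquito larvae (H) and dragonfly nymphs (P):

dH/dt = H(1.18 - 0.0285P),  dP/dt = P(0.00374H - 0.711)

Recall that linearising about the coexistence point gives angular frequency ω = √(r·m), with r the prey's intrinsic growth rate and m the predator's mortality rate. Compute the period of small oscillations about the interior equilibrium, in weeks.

Here r = 1.18 and m = 0.711, so r·m = 0.839.
ω = √0.839 = 0.916 per week, hence T = 2π/ω ≈ 6.86 weeks.

T ≈ 6.86 weeks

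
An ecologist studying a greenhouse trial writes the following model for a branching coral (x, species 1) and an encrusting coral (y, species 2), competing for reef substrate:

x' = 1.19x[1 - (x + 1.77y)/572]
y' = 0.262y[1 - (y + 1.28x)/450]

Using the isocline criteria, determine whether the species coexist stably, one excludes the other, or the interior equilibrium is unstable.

unstable coexistence (outcome depends on initial conditions)

Compare the nullcline intercepts: K1/α12 = 572/1.77 = 323 < K2 = 450; K2/α21 = 450/1.28 = 352 < K1 = 572.
Since both are reversed, neither can invade when rare; the interior point is a saddle.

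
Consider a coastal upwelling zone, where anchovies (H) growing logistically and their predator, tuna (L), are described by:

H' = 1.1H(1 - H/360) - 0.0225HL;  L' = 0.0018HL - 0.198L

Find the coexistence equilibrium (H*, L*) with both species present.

From dL/dt = 0 with L > 0: 0.0018H* = 0.198, so H* = 110.
Substitute into dH/dt = 0: 1.1(1 - 110/360) = 0.0225L*.
The bracket is 0.694, giving L* = 0.764/0.0225 = 34.

H* ≈ 110, L* ≈ 34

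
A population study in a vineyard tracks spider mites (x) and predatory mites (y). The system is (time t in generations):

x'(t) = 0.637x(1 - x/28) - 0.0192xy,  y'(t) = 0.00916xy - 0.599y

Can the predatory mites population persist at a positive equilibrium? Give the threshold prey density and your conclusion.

Threshold x = 65.4; K < 65.4, so no, the predator goes extinct.

The predator equation gives dy/dt > 0 only when x > 0.599/0.00916 = 65.4.
Without the predator, x → K = 28. Since 28 < 65.4, the predator cannot invade.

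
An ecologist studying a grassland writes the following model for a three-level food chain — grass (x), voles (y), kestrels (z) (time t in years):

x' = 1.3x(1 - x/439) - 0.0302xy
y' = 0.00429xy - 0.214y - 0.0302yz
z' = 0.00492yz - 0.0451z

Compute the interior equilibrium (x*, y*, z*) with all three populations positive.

From dz/dt = 0: 0.00492y* = 0.0451, so y* = 9.17.
From dx/dt = 0: 1.3(1 - x*/439) = 0.0302·9.17, giving x* = 439·(1 - 0.213) = 346.
From dy/dt = 0: 0.00429·346 - 0.214 = 0.0302z*, so z* = 1.27/0.0302 = 42.

x* ≈ 346, y* ≈ 9.17, z* ≈ 42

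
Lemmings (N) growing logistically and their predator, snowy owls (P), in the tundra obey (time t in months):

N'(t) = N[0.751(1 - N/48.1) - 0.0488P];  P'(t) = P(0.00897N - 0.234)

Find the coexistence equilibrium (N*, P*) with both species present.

N* ≈ 26.1, P* ≈ 7.04

From dP/dt = 0 with P > 0: 0.00897N* = 0.234, so N* = 26.1.
Substitute into dN/dt = 0: 0.751(1 - 26.1/48.1) = 0.0488P*.
The bracket is 0.458, giving P* = 0.344/0.0488 = 7.04.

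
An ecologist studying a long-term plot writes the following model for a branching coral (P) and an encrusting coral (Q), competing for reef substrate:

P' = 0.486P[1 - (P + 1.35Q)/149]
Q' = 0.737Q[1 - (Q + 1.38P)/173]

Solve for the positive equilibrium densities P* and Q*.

Setting both brackets to zero gives the nullclines P + 1.35Q = 149 and 1.38P + Q = 173.
Substituting Q = 173 - 1.38P into the first: P(1 - 1.35·1.38) = 149 - 1.35·173.
So P* = -84.6/-0.863 = 98, and then Q* = 173 - 1.38·98 = 37.8.

P* ≈ 98, Q* ≈ 37.8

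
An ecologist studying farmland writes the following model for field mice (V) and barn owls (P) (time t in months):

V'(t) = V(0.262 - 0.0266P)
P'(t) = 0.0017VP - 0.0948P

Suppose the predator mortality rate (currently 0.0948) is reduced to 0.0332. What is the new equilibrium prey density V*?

V* ≈ 19.5

At the interior fixed point, setting dP/dt = 0 with P > 0 fixes V* = (predator death rate)/(VP coefficient) — independent of the other coefficients.
With the change, V* = 0.0332/0.0017 = 19.5; it falls from 55.8.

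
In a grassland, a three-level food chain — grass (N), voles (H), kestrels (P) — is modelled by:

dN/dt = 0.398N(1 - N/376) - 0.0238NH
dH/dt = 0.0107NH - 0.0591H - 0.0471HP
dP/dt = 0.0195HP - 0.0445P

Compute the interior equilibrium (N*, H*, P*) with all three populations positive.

From dP/dt = 0: 0.0195H* = 0.0445, so H* = 2.28.
From dN/dt = 0: 0.398(1 - N*/376) = 0.0238·2.28, giving N* = 376·(1 - 0.136) = 325.
From dH/dt = 0: 0.0107·325 - 0.0591 = 0.0471P*, so P* = 3.42/0.0471 = 72.5.

N* ≈ 325, H* ≈ 2.28, P* ≈ 72.5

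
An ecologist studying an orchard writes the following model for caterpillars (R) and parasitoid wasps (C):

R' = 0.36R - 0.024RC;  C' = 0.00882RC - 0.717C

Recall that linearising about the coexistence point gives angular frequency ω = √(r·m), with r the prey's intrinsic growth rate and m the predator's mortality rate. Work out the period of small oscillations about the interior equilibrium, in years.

T ≈ 12.4 years

Here r = 0.36 and m = 0.717, so r·m = 0.258.
ω = √0.258 = 0.508 per year, hence T = 2π/ω ≈ 12.4 years.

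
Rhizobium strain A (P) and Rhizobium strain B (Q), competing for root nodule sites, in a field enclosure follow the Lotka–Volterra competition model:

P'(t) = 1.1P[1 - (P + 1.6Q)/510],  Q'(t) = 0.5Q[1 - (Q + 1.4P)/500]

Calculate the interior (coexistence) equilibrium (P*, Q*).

Setting both brackets to zero gives the nullclines P + 1.6Q = 510 and 1.4P + Q = 500.
Substituting Q = 500 - 1.4P into the first: P(1 - 1.6·1.4) = 510 - 1.6·500.
So P* = -290/-1.24 = 234, and then Q* = 500 - 1.4·234 = 173.

P* ≈ 234, Q* ≈ 173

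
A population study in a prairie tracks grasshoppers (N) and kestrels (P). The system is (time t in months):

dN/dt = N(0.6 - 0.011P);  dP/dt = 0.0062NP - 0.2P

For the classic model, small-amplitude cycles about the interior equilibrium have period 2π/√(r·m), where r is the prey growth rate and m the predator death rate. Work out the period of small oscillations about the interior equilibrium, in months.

Here r = 0.6 and m = 0.2, so r·m = 0.12.
ω = √0.12 = 0.346 per month, hence T = 2π/ω ≈ 18.1 months.

T ≈ 18.1 months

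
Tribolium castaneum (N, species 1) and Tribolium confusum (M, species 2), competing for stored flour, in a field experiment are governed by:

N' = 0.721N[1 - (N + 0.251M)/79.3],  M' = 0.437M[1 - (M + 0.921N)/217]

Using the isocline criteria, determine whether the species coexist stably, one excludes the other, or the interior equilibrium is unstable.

Compare the nullcline intercepts: K1/α12 = 79.3/0.251 = 316 > K2 = 217; K2/α21 = 217/0.921 = 236 > K1 = 79.3.
Since both inequalities hold, each species can invade when rare, so the interior equilibrium is stable.

stable coexistence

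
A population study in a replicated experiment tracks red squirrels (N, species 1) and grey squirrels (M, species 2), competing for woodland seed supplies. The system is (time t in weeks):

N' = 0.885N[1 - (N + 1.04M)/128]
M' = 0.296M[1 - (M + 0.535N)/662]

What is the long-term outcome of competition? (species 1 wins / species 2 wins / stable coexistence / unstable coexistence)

Compare the nullcline intercepts: K1/α12 = 128/1.04 = 123 < K2 = 662; K2/α21 = 662/0.535 = 1240 > K1 = 128.
Since the inequalities point opposite ways, species 2 can invade but species 1 cannot.

species 2 excludes species 1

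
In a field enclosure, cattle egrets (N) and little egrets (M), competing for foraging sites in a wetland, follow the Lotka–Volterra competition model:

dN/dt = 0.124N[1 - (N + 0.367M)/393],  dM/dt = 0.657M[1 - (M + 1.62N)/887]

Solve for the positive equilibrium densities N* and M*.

N* ≈ 166, M* ≈ 617

Setting both brackets to zero gives the nullclines N + 0.367M = 393 and 1.62N + M = 887.
Substituting M = 887 - 1.62N into the first: N(1 - 0.367·1.62) = 393 - 0.367·887.
So N* = 67.5/0.405 = 166, and then M* = 887 - 1.62·166 = 617.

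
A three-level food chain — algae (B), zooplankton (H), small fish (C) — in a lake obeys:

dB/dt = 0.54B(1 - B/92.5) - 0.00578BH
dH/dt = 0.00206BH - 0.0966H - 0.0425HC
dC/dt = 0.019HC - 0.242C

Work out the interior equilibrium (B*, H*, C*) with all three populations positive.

B* ≈ 79.9, H* ≈ 12.7, C* ≈ 1.6

From dC/dt = 0: 0.019H* = 0.242, so H* = 12.7.
From dB/dt = 0: 0.54(1 - B*/92.5) = 0.00578·12.7, giving B* = 92.5·(1 - 0.136) = 79.9.
From dH/dt = 0: 0.00206·79.9 - 0.0966 = 0.0425C*, so C* = 0.068/0.0425 = 1.6.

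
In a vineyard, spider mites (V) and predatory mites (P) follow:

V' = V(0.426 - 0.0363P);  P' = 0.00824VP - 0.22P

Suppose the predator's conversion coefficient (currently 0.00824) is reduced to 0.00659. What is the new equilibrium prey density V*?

V* ≈ 33.4

At the interior fixed point, setting dP/dt = 0 with P > 0 fixes V* = (predator death rate)/(VP coefficient) — independent of the other coefficients.
With the change, V* = 0.22/0.00659 = 33.4; it rises from 26.7.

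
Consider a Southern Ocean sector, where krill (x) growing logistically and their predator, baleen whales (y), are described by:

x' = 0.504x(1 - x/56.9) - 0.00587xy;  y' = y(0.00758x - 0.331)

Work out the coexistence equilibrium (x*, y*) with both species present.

From dy/dt = 0 with y > 0: 0.00758x* = 0.331, so x* = 43.7.
Substitute into dx/dt = 0: 0.504(1 - 43.7/56.9) = 0.00587y*.
The bracket is 0.233, giving y* = 0.117/0.00587 = 20.

x* ≈ 43.7, y* ≈ 20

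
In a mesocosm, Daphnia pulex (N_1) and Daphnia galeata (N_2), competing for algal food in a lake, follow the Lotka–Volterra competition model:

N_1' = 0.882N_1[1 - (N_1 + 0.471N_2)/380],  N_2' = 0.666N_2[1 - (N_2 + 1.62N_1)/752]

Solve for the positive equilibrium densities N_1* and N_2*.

N_1* ≈ 109, N_2* ≈ 576

Setting both brackets to zero gives the nullclines N_1 + 0.471N_2 = 380 and 1.62N_1 + N_2 = 752.
Substituting N_2 = 752 - 1.62N_1 into the first: N_1(1 - 0.471·1.62) = 380 - 0.471·752.
So N_1* = 25.8/0.237 = 109, and then N_2* = 752 - 1.62·109 = 576.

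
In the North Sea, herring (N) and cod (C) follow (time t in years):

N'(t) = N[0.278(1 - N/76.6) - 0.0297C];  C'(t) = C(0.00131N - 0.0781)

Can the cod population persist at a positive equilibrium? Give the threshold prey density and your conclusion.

Threshold N = 59.6; K > 59.6, so yes, the predator persists.

The predator equation gives dC/dt > 0 only when N > 0.0781/0.00131 = 59.6.
Without the predator, N → K = 76.6. Since 76.6 > 59.6, the predator can invade and persist.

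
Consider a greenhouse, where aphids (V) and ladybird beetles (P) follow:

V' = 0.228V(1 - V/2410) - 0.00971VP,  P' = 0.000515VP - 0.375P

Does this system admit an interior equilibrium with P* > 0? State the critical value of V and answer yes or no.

Threshold V = 728; K > 728, so yes, the predator persists.

The predator equation gives dP/dt > 0 only when V > 0.375/0.000515 = 728.
Without the predator, V → K = 2410. Since 2410 > 728, the predator can invade and persist.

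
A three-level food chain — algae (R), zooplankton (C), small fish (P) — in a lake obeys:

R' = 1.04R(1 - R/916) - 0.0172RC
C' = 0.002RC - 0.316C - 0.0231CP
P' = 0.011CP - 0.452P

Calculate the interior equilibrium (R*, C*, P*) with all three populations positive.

From dP/dt = 0: 0.011C* = 0.452, so C* = 41.1.
From dR/dt = 0: 1.04(1 - R*/916) = 0.0172·41.1, giving R* = 916·(1 - 0.68) = 294.
From dC/dt = 0: 0.002·294 - 0.316 = 0.0231P*, so P* = 0.271/0.0231 = 11.7.

R* ≈ 294, C* ≈ 41.1, P* ≈ 11.7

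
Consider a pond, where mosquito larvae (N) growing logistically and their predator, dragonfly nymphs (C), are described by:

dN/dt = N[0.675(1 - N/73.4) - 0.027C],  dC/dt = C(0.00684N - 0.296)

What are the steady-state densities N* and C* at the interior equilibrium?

N* ≈ 43.3, C* ≈ 10.3

From dC/dt = 0 with C > 0: 0.00684N* = 0.296, so N* = 43.3.
Substitute into dN/dt = 0: 0.675(1 - 43.3/73.4) = 0.027C*.
The bracket is 0.41, giving C* = 0.277/0.027 = 10.3.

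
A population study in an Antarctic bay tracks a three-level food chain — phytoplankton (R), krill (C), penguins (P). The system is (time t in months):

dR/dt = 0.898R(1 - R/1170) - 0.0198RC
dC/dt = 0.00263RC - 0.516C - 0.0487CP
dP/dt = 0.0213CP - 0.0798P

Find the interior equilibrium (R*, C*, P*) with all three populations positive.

From dP/dt = 0: 0.0213C* = 0.0798, so C* = 3.75.
From dR/dt = 0: 0.898(1 - R*/1170) = 0.0198·3.75, giving R* = 1170·(1 - 0.0826) = 1070.
From dC/dt = 0: 0.00263·1070 - 0.516 = 0.0487P*, so P* = 2.31/0.0487 = 47.4.

R* ≈ 1070, C* ≈ 3.75, P* ≈ 47.4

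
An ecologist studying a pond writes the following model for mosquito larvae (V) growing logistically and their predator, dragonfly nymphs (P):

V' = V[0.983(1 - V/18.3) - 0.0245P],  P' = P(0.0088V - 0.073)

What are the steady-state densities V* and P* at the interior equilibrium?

From dP/dt = 0 with P > 0: 0.0088V* = 0.073, so V* = 8.3.
Substitute into dV/dt = 0: 0.983(1 - 8.3/18.3) = 0.0245P*.
The bracket is 0.547, giving P* = 0.537/0.0245 = 21.9.

V* ≈ 8.3, P* ≈ 21.9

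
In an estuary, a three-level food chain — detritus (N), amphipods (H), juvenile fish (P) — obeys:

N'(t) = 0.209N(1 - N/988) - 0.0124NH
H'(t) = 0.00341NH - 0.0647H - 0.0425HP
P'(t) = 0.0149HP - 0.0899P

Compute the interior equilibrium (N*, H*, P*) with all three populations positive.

N* ≈ 634, H* ≈ 6.03, P* ≈ 49.4

From dP/dt = 0: 0.0149H* = 0.0899, so H* = 6.03.
From dN/dt = 0: 0.209(1 - N*/988) = 0.0124·6.03, giving N* = 988·(1 - 0.358) = 634.
From dH/dt = 0: 0.00341·634 - 0.0647 = 0.0425P*, so P* = 2.1/0.0425 = 49.4.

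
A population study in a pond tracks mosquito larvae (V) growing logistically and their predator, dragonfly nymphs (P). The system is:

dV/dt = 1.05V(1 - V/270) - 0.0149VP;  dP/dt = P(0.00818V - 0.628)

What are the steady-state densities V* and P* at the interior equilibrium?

V* ≈ 76.8, P* ≈ 50.4

From dP/dt = 0 with P > 0: 0.00818V* = 0.628, so V* = 76.8.
Substitute into dV/dt = 0: 1.05(1 - 76.8/270) = 0.0149P*.
The bracket is 0.716, giving P* = 0.751/0.0149 = 50.4.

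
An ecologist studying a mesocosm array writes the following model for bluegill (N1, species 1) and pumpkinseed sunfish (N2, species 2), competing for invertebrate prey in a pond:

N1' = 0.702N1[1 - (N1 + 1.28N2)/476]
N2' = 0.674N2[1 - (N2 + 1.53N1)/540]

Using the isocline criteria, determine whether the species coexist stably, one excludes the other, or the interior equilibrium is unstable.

unstable coexistence (outcome depends on initial conditions)

Compare the nullcline intercepts: K1/α12 = 476/1.28 = 372 < K2 = 540; K2/α21 = 540/1.53 = 353 < K1 = 476.
Since both are reversed, neither can invade when rare; the interior point is a saddle.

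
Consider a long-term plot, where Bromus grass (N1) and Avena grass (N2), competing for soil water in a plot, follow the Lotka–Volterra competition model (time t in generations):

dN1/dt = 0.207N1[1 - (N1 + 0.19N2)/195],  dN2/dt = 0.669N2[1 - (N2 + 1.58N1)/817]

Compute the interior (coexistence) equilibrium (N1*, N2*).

Setting both brackets to zero gives the nullclines N1 + 0.19N2 = 195 and 1.58N1 + N2 = 817.
Substituting N2 = 817 - 1.58N1 into the first: N1(1 - 0.19·1.58) = 195 - 0.19·817.
So N1* = 39.8/0.7 = 56.8, and then N2* = 817 - 1.58·56.8 = 727.

N1* ≈ 56.8, N2* ≈ 727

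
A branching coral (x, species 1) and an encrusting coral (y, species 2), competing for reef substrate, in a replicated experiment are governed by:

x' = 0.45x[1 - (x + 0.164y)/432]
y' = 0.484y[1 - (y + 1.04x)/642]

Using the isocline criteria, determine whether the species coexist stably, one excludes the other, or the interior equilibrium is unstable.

stable coexistence

Compare the nullcline intercepts: K1/α12 = 432/0.164 = 2630 > K2 = 642; K2/α21 = 642/1.04 = 617 > K1 = 432.
Since both inequalities hold, each species can invade when rare, so the interior equilibrium is stable.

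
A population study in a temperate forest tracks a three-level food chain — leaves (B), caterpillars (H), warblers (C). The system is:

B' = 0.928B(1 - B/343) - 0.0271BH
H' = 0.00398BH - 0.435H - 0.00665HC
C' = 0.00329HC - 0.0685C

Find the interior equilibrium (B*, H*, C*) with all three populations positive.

B* ≈ 134, H* ≈ 20.8, C* ≈ 15.1

From dC/dt = 0: 0.00329H* = 0.0685, so H* = 20.8.
From dB/dt = 0: 0.928(1 - B*/343) = 0.0271·20.8, giving B* = 343·(1 - 0.608) = 134.
From dH/dt = 0: 0.00398·134 - 0.435 = 0.00665C*, so C* = 0.1/0.00665 = 15.1.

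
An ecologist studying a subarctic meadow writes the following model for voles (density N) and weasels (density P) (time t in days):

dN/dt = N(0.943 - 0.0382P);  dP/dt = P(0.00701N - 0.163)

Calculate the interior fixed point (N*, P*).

N* ≈ 23.3, P* ≈ 24.7

Set dP/dt = 0 with P > 0: 0.00701N - 0.163 = 0, so N* = 0.163/0.00701 = 23.3.
Set dN/dt = 0 with N > 0: 0.943 - 0.0382P = 0, so P* = 0.943/0.0382 = 24.7.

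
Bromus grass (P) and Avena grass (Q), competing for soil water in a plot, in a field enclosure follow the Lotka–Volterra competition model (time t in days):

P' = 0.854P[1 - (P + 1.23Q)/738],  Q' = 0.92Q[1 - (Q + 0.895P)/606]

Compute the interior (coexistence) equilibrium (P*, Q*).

Setting both brackets to zero gives the nullclines P + 1.23Q = 738 and 0.895P + Q = 606.
Substituting Q = 606 - 0.895P into the first: P(1 - 1.23·0.895) = 738 - 1.23·606.
So P* = -7.38/-0.101 = 73.2, and then Q* = 606 - 0.895·73.2 = 541.

P* ≈ 73.2, Q* ≈ 541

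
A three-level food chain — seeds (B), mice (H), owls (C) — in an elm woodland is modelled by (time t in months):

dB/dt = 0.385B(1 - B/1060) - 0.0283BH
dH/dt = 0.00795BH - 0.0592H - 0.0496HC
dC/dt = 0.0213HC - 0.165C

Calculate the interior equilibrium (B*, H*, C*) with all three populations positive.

From dC/dt = 0: 0.0213H* = 0.165, so H* = 7.75.
From dB/dt = 0: 0.385(1 - B*/1060) = 0.0283·7.75, giving B* = 1060·(1 - 0.569) = 456.
From dH/dt = 0: 0.00795·456 - 0.0592 = 0.0496C*, so C* = 3.57/0.0496 = 72.

B* ≈ 456, H* ≈ 7.75, C* ≈ 72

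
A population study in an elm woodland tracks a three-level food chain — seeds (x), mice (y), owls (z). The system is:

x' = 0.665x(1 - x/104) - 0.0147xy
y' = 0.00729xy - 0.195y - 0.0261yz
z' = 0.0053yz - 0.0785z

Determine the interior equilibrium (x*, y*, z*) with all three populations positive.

From dz/dt = 0: 0.0053y* = 0.0785, so y* = 14.8.
From dx/dt = 0: 0.665(1 - x*/104) = 0.0147·14.8, giving x* = 104·(1 - 0.327) = 69.9.
From dy/dt = 0: 0.00729·69.9 - 0.195 = 0.0261z*, so z* = 0.315/0.0261 = 12.1.

x* ≈ 69.9, y* ≈ 14.8, z* ≈ 12.1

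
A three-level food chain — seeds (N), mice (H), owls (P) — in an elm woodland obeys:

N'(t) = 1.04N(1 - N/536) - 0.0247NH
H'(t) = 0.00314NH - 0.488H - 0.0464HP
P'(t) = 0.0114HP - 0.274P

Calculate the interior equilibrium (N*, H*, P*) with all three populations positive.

N* ≈ 230, H* ≈ 24, P* ≈ 5.05

From dP/dt = 0: 0.0114H* = 0.274, so H* = 24.
From dN/dt = 0: 1.04(1 - N*/536) = 0.0247·24, giving N* = 536·(1 - 0.571) = 230.
From dH/dt = 0: 0.00314·230 - 0.488 = 0.0464P*, so P* = 0.234/0.0464 = 5.05.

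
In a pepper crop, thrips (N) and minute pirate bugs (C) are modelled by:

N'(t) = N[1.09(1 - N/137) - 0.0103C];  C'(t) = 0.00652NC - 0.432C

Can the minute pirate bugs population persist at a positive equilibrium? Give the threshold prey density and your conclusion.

The predator equation gives dC/dt > 0 only when N > 0.432/0.00652 = 66.3.
Without the predator, N → K = 137. Since 137 > 66.3, the predator can invade and persist.

Threshold N = 66.3; K > 66.3, so yes, the predator persists.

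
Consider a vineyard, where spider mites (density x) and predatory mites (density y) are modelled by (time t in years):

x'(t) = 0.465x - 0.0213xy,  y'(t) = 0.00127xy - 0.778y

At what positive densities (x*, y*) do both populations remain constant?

Set dy/dt = 0 with y > 0: 0.00127x - 0.778 = 0, so x* = 0.778/0.00127 = 613.
Set dx/dt = 0 with x > 0: 0.465 - 0.0213y = 0, so y* = 0.465/0.0213 = 21.8.

x* ≈ 613, y* ≈ 21.8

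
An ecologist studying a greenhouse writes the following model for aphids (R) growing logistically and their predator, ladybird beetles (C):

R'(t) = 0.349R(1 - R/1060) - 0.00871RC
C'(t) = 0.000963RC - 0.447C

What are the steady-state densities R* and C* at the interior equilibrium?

From dC/dt = 0 with C > 0: 0.000963R* = 0.447, so R* = 464.
Substitute into dR/dt = 0: 0.349(1 - 464/1060) = 0.00871C*.
The bracket is 0.562, giving C* = 0.196/0.00871 = 22.5.

R* ≈ 464, C* ≈ 22.5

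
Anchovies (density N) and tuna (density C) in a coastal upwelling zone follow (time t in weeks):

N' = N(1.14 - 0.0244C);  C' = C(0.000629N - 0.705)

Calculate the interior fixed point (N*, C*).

Set dC/dt = 0 with C > 0: 0.000629N - 0.705 = 0, so N* = 0.705/0.000629 = 1120.
Set dN/dt = 0 with N > 0: 1.14 - 0.0244C = 0, so C* = 1.14/0.0244 = 46.7.

N* ≈ 1120, C* ≈ 46.7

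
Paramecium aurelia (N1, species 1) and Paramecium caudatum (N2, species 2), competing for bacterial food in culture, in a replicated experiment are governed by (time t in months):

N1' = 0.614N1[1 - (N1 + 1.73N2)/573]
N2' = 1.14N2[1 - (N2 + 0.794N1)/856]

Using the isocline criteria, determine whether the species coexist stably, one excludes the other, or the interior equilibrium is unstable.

species 2 excludes species 1

Compare the nullcline intercepts: K1/α12 = 573/1.73 = 331 < K2 = 856; K2/α21 = 856/0.794 = 1080 > K1 = 573.
Since the inequalities point opposite ways, species 2 can invade but species 1 cannot.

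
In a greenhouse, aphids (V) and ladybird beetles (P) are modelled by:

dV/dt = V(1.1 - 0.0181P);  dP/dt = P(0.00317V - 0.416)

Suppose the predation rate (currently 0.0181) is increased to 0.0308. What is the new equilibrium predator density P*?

P* ≈ 35.7

At the interior fixed point, setting dV/dt = 0 with V > 0 fixes P* = (prey growth rate)/(VP coefficient) — independent of the other coefficients.
With the change, P* = 1.1/0.0308 = 35.7; it falls from 60.8.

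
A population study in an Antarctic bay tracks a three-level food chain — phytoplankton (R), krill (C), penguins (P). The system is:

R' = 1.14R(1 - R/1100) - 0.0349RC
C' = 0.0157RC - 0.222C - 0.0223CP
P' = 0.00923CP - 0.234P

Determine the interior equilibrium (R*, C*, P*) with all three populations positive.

From dP/dt = 0: 0.00923C* = 0.234, so C* = 25.4.
From dR/dt = 0: 1.14(1 - R*/1100) = 0.0349·25.4, giving R* = 1100·(1 - 0.776) = 246.
From dC/dt = 0: 0.0157·246 - 0.222 = 0.0223P*, so P* = 3.64/0.0223 = 163.

R* ≈ 246, C* ≈ 25.4, P* ≈ 163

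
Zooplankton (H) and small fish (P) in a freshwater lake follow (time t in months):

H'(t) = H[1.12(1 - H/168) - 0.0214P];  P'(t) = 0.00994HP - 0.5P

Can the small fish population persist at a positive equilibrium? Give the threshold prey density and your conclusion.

Threshold H = 50.3; K > 50.3, so yes, the predator persists.

The predator equation gives dP/dt > 0 only when H > 0.5/0.00994 = 50.3.
Without the predator, H → K = 168. Since 168 > 50.3, the predator can invade and persist.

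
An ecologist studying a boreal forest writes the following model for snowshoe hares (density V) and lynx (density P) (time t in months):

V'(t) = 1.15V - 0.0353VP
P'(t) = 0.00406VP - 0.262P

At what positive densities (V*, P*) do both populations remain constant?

V* ≈ 64.5, P* ≈ 32.6

Set dP/dt = 0 with P > 0: 0.00406V - 0.262 = 0, so V* = 0.262/0.00406 = 64.5.
Set dV/dt = 0 with V > 0: 1.15 - 0.0353P = 0, so P* = 1.15/0.0353 = 32.6.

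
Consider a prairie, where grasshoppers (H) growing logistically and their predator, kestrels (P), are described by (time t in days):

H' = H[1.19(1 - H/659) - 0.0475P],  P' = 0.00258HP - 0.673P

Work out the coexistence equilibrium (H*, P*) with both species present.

From dP/dt = 0 with P > 0: 0.00258H* = 0.673, so H* = 261.
Substitute into dH/dt = 0: 1.19(1 - 261/659) = 0.0475P*.
The bracket is 0.604, giving P* = 0.719/0.0475 = 15.1.

H* ≈ 261, P* ≈ 15.1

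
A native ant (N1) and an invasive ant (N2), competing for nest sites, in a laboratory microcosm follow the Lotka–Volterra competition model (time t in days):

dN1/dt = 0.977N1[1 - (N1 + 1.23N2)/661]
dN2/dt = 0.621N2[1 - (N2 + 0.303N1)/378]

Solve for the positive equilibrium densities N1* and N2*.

N1* ≈ 313, N2* ≈ 283

Setting both brackets to zero gives the nullclines N1 + 1.23N2 = 661 and 0.303N1 + N2 = 378.
Substituting N2 = 378 - 0.303N1 into the first: N1(1 - 1.23·0.303) = 661 - 1.23·378.
So N1* = 196/0.627 = 313, and then N2* = 378 - 0.303·313 = 283.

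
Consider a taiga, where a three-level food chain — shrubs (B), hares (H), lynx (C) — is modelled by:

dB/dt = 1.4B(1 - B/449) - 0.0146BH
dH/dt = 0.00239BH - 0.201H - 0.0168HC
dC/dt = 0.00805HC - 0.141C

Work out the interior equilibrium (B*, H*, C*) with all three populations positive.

From dC/dt = 0: 0.00805H* = 0.141, so H* = 17.5.
From dB/dt = 0: 1.4(1 - B*/449) = 0.0146·17.5, giving B* = 449·(1 - 0.183) = 367.
From dH/dt = 0: 0.00239·367 - 0.201 = 0.0168C*, so C* = 0.676/0.0168 = 40.2.

B* ≈ 367, H* ≈ 17.5, C* ≈ 40.2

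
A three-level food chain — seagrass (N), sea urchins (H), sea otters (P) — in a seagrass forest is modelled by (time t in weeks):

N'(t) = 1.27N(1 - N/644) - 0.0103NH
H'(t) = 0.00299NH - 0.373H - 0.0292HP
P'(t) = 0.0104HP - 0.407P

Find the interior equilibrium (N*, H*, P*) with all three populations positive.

N* ≈ 440, H* ≈ 39.1, P* ≈ 32.2

From dP/dt = 0: 0.0104H* = 0.407, so H* = 39.1.
From dN/dt = 0: 1.27(1 - N*/644) = 0.0103·39.1, giving N* = 644·(1 - 0.317) = 440.
From dH/dt = 0: 0.00299·440 - 0.373 = 0.0292P*, so P* = 0.941/0.0292 = 32.2.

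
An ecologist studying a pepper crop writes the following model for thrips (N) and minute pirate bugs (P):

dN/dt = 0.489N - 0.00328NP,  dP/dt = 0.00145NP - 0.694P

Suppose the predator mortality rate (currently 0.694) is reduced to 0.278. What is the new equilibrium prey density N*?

At the interior fixed point, setting dP/dt = 0 with P > 0 fixes N* = (predator death rate)/(NP coefficient) — independent of the other coefficients.
With the change, N* = 0.278/0.00145 = 192; it falls from 479.

N* ≈ 192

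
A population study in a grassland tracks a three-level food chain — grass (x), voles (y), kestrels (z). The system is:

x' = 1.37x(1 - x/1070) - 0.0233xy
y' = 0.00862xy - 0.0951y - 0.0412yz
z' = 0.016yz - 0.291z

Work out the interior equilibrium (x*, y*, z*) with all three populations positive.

From dz/dt = 0: 0.016y* = 0.291, so y* = 18.2.
From dx/dt = 0: 1.37(1 - x*/1070) = 0.0233·18.2, giving x* = 1070·(1 - 0.309) = 739.
From dy/dt = 0: 0.00862·739 - 0.0951 = 0.0412z*, so z* = 6.28/0.0412 = 152.

x* ≈ 739, y* ≈ 18.2, z* ≈ 152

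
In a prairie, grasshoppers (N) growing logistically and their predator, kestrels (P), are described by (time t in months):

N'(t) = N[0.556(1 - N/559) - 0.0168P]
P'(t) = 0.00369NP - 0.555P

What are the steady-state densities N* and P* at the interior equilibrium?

From dP/dt = 0 with P > 0: 0.00369N* = 0.555, so N* = 150.
Substitute into dN/dt = 0: 0.556(1 - 150/559) = 0.0168P*.
The bracket is 0.731, giving P* = 0.406/0.0168 = 24.2.

N* ≈ 150, P* ≈ 24.2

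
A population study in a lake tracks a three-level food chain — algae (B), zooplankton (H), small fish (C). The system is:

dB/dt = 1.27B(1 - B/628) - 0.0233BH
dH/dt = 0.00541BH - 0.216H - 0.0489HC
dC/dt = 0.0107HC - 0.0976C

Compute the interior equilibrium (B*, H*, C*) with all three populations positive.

B* ≈ 523, H* ≈ 9.12, C* ≈ 53.4

From dC/dt = 0: 0.0107H* = 0.0976, so H* = 9.12.
From dB/dt = 0: 1.27(1 - B*/628) = 0.0233·9.12, giving B* = 628·(1 - 0.167) = 523.
From dH/dt = 0: 0.00541·523 - 0.216 = 0.0489C*, so C* = 2.61/0.0489 = 53.4.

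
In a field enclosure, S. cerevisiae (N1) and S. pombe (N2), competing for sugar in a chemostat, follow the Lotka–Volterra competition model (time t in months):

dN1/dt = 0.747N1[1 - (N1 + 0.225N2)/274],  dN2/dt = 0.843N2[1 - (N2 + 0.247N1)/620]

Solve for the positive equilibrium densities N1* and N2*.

Setting both brackets to zero gives the nullclines N1 + 0.225N2 = 274 and 0.247N1 + N2 = 620.
Substituting N2 = 620 - 0.247N1 into the first: N1(1 - 0.225·0.247) = 274 - 0.225·620.
So N1* = 134/0.944 = 142, and then N2* = 620 - 0.247·142 = 585.

N1* ≈ 142, N2* ≈ 585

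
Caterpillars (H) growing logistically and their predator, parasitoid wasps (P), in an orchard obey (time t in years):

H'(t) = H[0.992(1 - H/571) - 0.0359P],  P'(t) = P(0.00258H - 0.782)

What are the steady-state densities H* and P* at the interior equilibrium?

From dP/dt = 0 with P > 0: 0.00258H* = 0.782, so H* = 303.
Substitute into dH/dt = 0: 0.992(1 - 303/571) = 0.0359P*.
The bracket is 0.469, giving P* = 0.465/0.0359 = 13.

H* ≈ 303, P* ≈ 13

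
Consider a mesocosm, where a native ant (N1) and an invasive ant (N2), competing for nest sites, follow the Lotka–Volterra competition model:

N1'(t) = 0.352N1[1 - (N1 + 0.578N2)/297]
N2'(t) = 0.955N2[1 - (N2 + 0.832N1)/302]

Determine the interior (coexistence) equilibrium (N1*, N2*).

N1* ≈ 236, N2* ≈ 106

Setting both brackets to zero gives the nullclines N1 + 0.578N2 = 297 and 0.832N1 + N2 = 302.
Substituting N2 = 302 - 0.832N1 into the first: N1(1 - 0.578·0.832) = 297 - 0.578·302.
So N1* = 122/0.519 = 236, and then N2* = 302 - 0.832·236 = 106.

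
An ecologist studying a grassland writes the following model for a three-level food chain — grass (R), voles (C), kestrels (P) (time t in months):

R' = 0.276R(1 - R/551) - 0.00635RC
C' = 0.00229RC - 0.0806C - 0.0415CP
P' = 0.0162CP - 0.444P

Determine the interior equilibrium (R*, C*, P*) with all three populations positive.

R* ≈ 204, C* ≈ 27.4, P* ≈ 9.29

From dP/dt = 0: 0.0162C* = 0.444, so C* = 27.4.
From dR/dt = 0: 0.276(1 - R*/551) = 0.00635·27.4, giving R* = 551·(1 - 0.631) = 204.
From dC/dt = 0: 0.00229·204 - 0.0806 = 0.0415P*, so P* = 0.386/0.0415 = 9.29.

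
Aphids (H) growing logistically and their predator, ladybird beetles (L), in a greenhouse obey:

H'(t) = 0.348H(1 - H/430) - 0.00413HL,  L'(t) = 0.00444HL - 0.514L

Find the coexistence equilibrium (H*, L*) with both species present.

H* ≈ 116, L* ≈ 61.6

From dL/dt = 0 with L > 0: 0.00444H* = 0.514, so H* = 116.
Substitute into dH/dt = 0: 0.348(1 - 116/430) = 0.00413L*.
The bracket is 0.731, giving L* = 0.254/0.00413 = 61.6.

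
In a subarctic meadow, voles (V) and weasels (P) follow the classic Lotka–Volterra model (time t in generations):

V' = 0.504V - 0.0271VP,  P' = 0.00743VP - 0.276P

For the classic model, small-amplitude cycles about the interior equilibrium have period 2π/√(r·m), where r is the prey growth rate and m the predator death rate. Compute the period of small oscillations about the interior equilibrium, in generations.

Here r = 0.504 and m = 0.276, so r·m = 0.139.
ω = √0.139 = 0.373 per generation, hence T = 2π/ω ≈ 16.8 generations.

T ≈ 16.8 generations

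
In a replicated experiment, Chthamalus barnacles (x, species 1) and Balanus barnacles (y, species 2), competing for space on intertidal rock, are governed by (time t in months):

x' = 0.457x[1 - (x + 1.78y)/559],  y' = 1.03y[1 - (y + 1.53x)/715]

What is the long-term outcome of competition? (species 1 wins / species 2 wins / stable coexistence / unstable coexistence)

Compare the nullcline intercepts: K1/α12 = 559/1.78 = 314 < K2 = 715; K2/α21 = 715/1.53 = 467 < K1 = 559.
Since both are reversed, neither can invade when rare; the interior point is a saddle.

unstable coexistence (outcome depends on initial conditions)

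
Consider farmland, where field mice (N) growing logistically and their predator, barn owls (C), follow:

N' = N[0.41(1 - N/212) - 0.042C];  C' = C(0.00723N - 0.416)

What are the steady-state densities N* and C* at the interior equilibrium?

N* ≈ 57.5, C* ≈ 7.11

From dC/dt = 0 with C > 0: 0.00723N* = 0.416, so N* = 57.5.
Substitute into dN/dt = 0: 0.41(1 - 57.5/212) = 0.042C*.
The bracket is 0.729, giving C* = 0.299/0.042 = 7.11.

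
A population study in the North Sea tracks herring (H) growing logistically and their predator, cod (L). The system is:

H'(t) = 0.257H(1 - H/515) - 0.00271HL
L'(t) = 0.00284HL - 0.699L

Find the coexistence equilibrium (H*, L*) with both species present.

H* ≈ 246, L* ≈ 49.5

From dL/dt = 0 with L > 0: 0.00284H* = 0.699, so H* = 246.
Substitute into dH/dt = 0: 0.257(1 - 246/515) = 0.00271L*.
The bracket is 0.522, giving L* = 0.134/0.00271 = 49.5.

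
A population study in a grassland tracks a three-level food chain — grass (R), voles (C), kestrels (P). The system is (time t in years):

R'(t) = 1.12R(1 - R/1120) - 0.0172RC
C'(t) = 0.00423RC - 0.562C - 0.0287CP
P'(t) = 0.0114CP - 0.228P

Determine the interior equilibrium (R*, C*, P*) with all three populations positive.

R* ≈ 776, C* ≈ 20, P* ≈ 94.8

From dP/dt = 0: 0.0114C* = 0.228, so C* = 20.
From dR/dt = 0: 1.12(1 - R*/1120) = 0.0172·20, giving R* = 1120·(1 - 0.307) = 776.
From dC/dt = 0: 0.00423·776 - 0.562 = 0.0287P*, so P* = 2.72/0.0287 = 94.8.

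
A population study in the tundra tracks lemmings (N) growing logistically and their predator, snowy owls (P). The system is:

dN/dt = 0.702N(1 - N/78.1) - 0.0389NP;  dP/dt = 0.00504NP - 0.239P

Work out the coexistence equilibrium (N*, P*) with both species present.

N* ≈ 47.4, P* ≈ 7.09

From dP/dt = 0 with P > 0: 0.00504N* = 0.239, so N* = 47.4.
Substitute into dN/dt = 0: 0.702(1 - 47.4/78.1) = 0.0389P*.
The bracket is 0.393, giving P* = 0.276/0.0389 = 7.09.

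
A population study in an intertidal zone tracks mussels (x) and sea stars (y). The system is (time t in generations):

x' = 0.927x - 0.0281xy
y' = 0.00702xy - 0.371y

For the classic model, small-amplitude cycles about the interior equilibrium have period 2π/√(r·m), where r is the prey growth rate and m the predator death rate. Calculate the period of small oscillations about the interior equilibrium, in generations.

T ≈ 10.7 generations

Here r = 0.927 and m = 0.371, so r·m = 0.344.
ω = √0.344 = 0.586 per generation, hence T = 2π/ω ≈ 10.7 generations.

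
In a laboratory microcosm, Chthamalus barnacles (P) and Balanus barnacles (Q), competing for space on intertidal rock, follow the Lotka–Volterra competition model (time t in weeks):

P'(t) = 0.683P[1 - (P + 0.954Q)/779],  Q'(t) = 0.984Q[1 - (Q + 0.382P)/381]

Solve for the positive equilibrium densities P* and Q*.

Setting both brackets to zero gives the nullclines P + 0.954Q = 779 and 0.382P + Q = 381.
Substituting Q = 381 - 0.382P into the first: P(1 - 0.954·0.382) = 779 - 0.954·381.
So P* = 416/0.636 = 654, and then Q* = 381 - 0.382·654 = 131.

P* ≈ 654, Q* ≈ 131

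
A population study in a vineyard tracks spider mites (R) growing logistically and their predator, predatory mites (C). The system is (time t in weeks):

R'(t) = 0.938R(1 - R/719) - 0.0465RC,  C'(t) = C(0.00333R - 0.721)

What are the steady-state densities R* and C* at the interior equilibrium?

From dC/dt = 0 with C > 0: 0.00333R* = 0.721, so R* = 217.
Substitute into dR/dt = 0: 0.938(1 - 217/719) = 0.0465C*.
The bracket is 0.699, giving C* = 0.656/0.0465 = 14.1.

R* ≈ 217, C* ≈ 14.1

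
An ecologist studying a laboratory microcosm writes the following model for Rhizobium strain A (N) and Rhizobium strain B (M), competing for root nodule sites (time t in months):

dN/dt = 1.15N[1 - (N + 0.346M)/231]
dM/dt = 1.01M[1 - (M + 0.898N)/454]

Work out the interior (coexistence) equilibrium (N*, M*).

N* ≈ 107, M* ≈ 358

Setting both brackets to zero gives the nullclines N + 0.346M = 231 and 0.898N + M = 454.
Substituting M = 454 - 0.898N into the first: N(1 - 0.346·0.898) = 231 - 0.346·454.
So N* = 73.9/0.689 = 107, and then M* = 454 - 0.898·107 = 358.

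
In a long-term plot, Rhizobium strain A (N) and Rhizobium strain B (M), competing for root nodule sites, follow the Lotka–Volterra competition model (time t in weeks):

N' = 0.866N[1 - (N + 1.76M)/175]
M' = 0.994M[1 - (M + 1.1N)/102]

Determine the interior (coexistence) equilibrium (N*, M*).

Setting both brackets to zero gives the nullclines N + 1.76M = 175 and 1.1N + M = 102.
Substituting M = 102 - 1.1N into the first: N(1 - 1.76·1.1) = 175 - 1.76·102.
So N* = -4.52/-0.936 = 4.83, and then M* = 102 - 1.1·4.83 = 96.7.

N* ≈ 4.83, M* ≈ 96.7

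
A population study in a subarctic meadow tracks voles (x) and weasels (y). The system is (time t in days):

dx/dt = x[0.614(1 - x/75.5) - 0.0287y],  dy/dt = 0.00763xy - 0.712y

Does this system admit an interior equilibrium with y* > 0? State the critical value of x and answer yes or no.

Threshold x = 93.3; K < 93.3, so no, the predator goes extinct.

The predator equation gives dy/dt > 0 only when x > 0.712/0.00763 = 93.3.
Without the predator, x → K = 75.5. Since 75.5 < 93.3, the predator cannot invade.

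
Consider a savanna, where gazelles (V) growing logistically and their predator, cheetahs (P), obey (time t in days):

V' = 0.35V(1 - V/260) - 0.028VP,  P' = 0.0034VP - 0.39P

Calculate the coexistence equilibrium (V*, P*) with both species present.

V* ≈ 115, P* ≈ 6.99

From dP/dt = 0 with P > 0: 0.0034V* = 0.39, so V* = 115.
Substitute into dV/dt = 0: 0.35(1 - 115/260) = 0.028P*.
The bracket is 0.559, giving P* = 0.196/0.028 = 6.99.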